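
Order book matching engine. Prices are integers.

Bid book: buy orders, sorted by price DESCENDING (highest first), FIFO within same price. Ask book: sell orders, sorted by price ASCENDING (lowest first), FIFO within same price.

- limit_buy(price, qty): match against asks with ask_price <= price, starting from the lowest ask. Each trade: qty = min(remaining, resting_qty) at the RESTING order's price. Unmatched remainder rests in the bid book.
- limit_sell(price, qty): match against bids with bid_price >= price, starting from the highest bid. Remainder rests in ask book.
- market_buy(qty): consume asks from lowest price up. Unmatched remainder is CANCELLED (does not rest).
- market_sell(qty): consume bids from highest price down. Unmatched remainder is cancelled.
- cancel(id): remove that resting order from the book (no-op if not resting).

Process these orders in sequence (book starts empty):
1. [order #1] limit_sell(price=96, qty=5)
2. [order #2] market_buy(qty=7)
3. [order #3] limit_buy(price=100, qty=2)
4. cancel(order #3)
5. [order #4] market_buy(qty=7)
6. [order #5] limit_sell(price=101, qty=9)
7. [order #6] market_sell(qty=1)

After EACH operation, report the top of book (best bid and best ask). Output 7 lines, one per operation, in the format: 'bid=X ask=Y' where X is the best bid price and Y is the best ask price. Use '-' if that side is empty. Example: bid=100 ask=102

After op 1 [order #1] limit_sell(price=96, qty=5): fills=none; bids=[-] asks=[#1:5@96]
After op 2 [order #2] market_buy(qty=7): fills=#2x#1:5@96; bids=[-] asks=[-]
After op 3 [order #3] limit_buy(price=100, qty=2): fills=none; bids=[#3:2@100] asks=[-]
After op 4 cancel(order #3): fills=none; bids=[-] asks=[-]
After op 5 [order #4] market_buy(qty=7): fills=none; bids=[-] asks=[-]
After op 6 [order #5] limit_sell(price=101, qty=9): fills=none; bids=[-] asks=[#5:9@101]
After op 7 [order #6] market_sell(qty=1): fills=none; bids=[-] asks=[#5:9@101]

Answer: bid=- ask=96
bid=- ask=-
bid=100 ask=-
bid=- ask=-
bid=- ask=-
bid=- ask=101
bid=- ask=101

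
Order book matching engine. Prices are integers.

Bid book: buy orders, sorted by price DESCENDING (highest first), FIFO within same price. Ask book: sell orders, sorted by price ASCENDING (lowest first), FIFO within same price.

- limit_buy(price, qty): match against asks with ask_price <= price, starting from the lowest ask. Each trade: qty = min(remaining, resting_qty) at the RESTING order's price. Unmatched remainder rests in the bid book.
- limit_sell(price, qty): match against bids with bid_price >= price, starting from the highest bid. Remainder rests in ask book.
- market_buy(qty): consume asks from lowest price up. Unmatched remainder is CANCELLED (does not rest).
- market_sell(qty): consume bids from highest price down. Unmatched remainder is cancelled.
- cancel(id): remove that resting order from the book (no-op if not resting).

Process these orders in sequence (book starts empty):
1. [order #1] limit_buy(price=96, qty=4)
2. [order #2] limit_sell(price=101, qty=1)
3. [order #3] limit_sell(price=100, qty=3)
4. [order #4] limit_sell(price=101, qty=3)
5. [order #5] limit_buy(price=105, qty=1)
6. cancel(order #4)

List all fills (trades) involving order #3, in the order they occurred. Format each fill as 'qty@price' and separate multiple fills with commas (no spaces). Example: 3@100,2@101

After op 1 [order #1] limit_buy(price=96, qty=4): fills=none; bids=[#1:4@96] asks=[-]
After op 2 [order #2] limit_sell(price=101, qty=1): fills=none; bids=[#1:4@96] asks=[#2:1@101]
After op 3 [order #3] limit_sell(price=100, qty=3): fills=none; bids=[#1:4@96] asks=[#3:3@100 #2:1@101]
After op 4 [order #4] limit_sell(price=101, qty=3): fills=none; bids=[#1:4@96] asks=[#3:3@100 #2:1@101 #4:3@101]
After op 5 [order #5] limit_buy(price=105, qty=1): fills=#5x#3:1@100; bids=[#1:4@96] asks=[#3:2@100 #2:1@101 #4:3@101]
After op 6 cancel(order #4): fills=none; bids=[#1:4@96] asks=[#3:2@100 #2:1@101]

Answer: 1@100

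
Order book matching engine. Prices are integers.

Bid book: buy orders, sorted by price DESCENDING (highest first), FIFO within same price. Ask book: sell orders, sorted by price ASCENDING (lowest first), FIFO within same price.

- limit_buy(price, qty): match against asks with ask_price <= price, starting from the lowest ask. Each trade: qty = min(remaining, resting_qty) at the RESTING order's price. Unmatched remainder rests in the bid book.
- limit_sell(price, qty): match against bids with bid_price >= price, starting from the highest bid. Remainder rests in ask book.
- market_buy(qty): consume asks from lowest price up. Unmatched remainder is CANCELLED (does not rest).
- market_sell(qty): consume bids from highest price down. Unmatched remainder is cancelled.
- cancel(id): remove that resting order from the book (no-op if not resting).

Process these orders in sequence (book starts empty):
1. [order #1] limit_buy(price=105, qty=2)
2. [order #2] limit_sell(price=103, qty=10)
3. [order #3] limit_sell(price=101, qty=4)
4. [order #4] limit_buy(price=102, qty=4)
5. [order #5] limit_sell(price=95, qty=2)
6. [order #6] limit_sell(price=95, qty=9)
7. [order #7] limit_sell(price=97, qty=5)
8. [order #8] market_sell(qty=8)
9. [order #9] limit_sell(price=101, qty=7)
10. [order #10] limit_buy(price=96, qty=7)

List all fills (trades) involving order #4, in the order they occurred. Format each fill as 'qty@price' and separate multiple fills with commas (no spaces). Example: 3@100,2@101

After op 1 [order #1] limit_buy(price=105, qty=2): fills=none; bids=[#1:2@105] asks=[-]
After op 2 [order #2] limit_sell(price=103, qty=10): fills=#1x#2:2@105; bids=[-] asks=[#2:8@103]
After op 3 [order #3] limit_sell(price=101, qty=4): fills=none; bids=[-] asks=[#3:4@101 #2:8@103]
After op 4 [order #4] limit_buy(price=102, qty=4): fills=#4x#3:4@101; bids=[-] asks=[#2:8@103]
After op 5 [order #5] limit_sell(price=95, qty=2): fills=none; bids=[-] asks=[#5:2@95 #2:8@103]
After op 6 [order #6] limit_sell(price=95, qty=9): fills=none; bids=[-] asks=[#5:2@95 #6:9@95 #2:8@103]
After op 7 [order #7] limit_sell(price=97, qty=5): fills=none; bids=[-] asks=[#5:2@95 #6:9@95 #7:5@97 #2:8@103]
After op 8 [order #8] market_sell(qty=8): fills=none; bids=[-] asks=[#5:2@95 #6:9@95 #7:5@97 #2:8@103]
After op 9 [order #9] limit_sell(price=101, qty=7): fills=none; bids=[-] asks=[#5:2@95 #6:9@95 #7:5@97 #9:7@101 #2:8@103]
After op 10 [order #10] limit_buy(price=96, qty=7): fills=#10x#5:2@95 #10x#6:5@95; bids=[-] asks=[#6:4@95 #7:5@97 #9:7@101 #2:8@103]

Answer: 4@101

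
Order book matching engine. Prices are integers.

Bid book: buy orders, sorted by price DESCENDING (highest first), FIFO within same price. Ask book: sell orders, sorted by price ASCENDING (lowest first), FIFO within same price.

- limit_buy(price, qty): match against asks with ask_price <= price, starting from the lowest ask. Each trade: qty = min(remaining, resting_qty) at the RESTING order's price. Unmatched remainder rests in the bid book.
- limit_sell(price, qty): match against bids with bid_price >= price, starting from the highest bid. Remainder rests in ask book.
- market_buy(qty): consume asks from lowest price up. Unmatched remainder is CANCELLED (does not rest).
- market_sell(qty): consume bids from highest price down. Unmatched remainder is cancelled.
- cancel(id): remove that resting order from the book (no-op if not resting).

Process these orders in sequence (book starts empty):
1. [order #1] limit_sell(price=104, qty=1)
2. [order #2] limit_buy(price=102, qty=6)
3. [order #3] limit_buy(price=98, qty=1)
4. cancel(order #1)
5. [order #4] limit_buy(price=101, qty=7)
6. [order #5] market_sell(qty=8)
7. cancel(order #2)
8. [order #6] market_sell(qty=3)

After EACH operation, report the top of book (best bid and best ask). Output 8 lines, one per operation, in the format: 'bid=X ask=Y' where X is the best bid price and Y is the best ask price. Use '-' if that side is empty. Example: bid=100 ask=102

After op 1 [order #1] limit_sell(price=104, qty=1): fills=none; bids=[-] asks=[#1:1@104]
After op 2 [order #2] limit_buy(price=102, qty=6): fills=none; bids=[#2:6@102] asks=[#1:1@104]
After op 3 [order #3] limit_buy(price=98, qty=1): fills=none; bids=[#2:6@102 #3:1@98] asks=[#1:1@104]
After op 4 cancel(order #1): fills=none; bids=[#2:6@102 #3:1@98] asks=[-]
After op 5 [order #4] limit_buy(price=101, qty=7): fills=none; bids=[#2:6@102 #4:7@101 #3:1@98] asks=[-]
After op 6 [order #5] market_sell(qty=8): fills=#2x#5:6@102 #4x#5:2@101; bids=[#4:5@101 #3:1@98] asks=[-]
After op 7 cancel(order #2): fills=none; bids=[#4:5@101 #3:1@98] asks=[-]
After op 8 [order #6] market_sell(qty=3): fills=#4x#6:3@101; bids=[#4:2@101 #3:1@98] asks=[-]

Answer: bid=- ask=104
bid=102 ask=104
bid=102 ask=104
bid=102 ask=-
bid=102 ask=-
bid=101 ask=-
bid=101 ask=-
bid=101 ask=-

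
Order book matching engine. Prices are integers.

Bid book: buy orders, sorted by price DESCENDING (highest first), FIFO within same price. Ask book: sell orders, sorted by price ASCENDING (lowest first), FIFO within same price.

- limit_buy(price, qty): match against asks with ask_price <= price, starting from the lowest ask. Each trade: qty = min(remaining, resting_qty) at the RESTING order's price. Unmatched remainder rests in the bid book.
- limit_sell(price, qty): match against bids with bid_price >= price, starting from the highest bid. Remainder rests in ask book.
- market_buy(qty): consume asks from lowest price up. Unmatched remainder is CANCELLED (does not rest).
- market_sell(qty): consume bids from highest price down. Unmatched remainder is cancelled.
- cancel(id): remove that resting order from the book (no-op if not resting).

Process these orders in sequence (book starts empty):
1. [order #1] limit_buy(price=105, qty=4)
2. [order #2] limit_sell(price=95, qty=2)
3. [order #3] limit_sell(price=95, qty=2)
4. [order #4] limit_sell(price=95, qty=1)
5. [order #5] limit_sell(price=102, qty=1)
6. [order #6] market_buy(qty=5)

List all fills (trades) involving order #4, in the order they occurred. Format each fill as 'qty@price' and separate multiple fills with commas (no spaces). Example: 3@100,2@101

After op 1 [order #1] limit_buy(price=105, qty=4): fills=none; bids=[#1:4@105] asks=[-]
After op 2 [order #2] limit_sell(price=95, qty=2): fills=#1x#2:2@105; bids=[#1:2@105] asks=[-]
After op 3 [order #3] limit_sell(price=95, qty=2): fills=#1x#3:2@105; bids=[-] asks=[-]
After op 4 [order #4] limit_sell(price=95, qty=1): fills=none; bids=[-] asks=[#4:1@95]
After op 5 [order #5] limit_sell(price=102, qty=1): fills=none; bids=[-] asks=[#4:1@95 #5:1@102]
After op 6 [order #6] market_buy(qty=5): fills=#6x#4:1@95 #6x#5:1@102; bids=[-] asks=[-]

Answer: 1@95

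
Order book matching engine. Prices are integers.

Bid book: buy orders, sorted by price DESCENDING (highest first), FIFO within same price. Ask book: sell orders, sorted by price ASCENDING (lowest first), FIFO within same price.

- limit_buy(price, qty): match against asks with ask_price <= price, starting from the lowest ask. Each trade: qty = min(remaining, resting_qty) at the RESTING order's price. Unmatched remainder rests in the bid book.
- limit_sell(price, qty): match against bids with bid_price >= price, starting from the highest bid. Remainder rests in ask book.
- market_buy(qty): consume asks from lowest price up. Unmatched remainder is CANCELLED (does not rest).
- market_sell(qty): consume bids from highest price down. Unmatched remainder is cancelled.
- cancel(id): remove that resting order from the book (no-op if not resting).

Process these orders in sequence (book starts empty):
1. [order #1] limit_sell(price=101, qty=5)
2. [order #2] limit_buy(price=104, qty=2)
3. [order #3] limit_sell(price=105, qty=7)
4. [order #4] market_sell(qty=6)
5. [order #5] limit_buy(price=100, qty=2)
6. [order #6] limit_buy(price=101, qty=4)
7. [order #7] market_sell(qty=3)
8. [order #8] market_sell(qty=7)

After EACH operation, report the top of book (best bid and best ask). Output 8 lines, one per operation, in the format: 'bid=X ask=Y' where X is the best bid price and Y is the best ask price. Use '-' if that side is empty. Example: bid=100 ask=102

After op 1 [order #1] limit_sell(price=101, qty=5): fills=none; bids=[-] asks=[#1:5@101]
After op 2 [order #2] limit_buy(price=104, qty=2): fills=#2x#1:2@101; bids=[-] asks=[#1:3@101]
After op 3 [order #3] limit_sell(price=105, qty=7): fills=none; bids=[-] asks=[#1:3@101 #3:7@105]
After op 4 [order #4] market_sell(qty=6): fills=none; bids=[-] asks=[#1:3@101 #3:7@105]
After op 5 [order #5] limit_buy(price=100, qty=2): fills=none; bids=[#5:2@100] asks=[#1:3@101 #3:7@105]
After op 6 [order #6] limit_buy(price=101, qty=4): fills=#6x#1:3@101; bids=[#6:1@101 #5:2@100] asks=[#3:7@105]
After op 7 [order #7] market_sell(qty=3): fills=#6x#7:1@101 #5x#7:2@100; bids=[-] asks=[#3:7@105]
After op 8 [order #8] market_sell(qty=7): fills=none; bids=[-] asks=[#3:7@105]

Answer: bid=- ask=101
bid=- ask=101
bid=- ask=101
bid=- ask=101
bid=100 ask=101
bid=101 ask=105
bid=- ask=105
bid=- ask=105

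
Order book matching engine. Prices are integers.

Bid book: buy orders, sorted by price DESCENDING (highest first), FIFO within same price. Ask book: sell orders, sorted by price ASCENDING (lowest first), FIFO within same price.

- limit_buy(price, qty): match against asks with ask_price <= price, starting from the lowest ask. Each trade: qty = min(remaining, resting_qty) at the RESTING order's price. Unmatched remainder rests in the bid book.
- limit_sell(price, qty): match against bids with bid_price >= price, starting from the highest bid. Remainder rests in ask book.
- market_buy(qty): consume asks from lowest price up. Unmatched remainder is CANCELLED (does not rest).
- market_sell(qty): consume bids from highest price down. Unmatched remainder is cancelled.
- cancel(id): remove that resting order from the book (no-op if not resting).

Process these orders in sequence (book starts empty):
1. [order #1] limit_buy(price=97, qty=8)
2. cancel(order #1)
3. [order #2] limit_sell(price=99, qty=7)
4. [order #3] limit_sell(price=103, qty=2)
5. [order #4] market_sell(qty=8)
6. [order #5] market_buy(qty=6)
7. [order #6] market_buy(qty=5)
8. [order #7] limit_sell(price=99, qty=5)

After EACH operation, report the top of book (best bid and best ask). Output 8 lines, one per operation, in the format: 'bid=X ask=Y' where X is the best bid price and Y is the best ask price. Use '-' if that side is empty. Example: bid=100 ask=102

After op 1 [order #1] limit_buy(price=97, qty=8): fills=none; bids=[#1:8@97] asks=[-]
After op 2 cancel(order #1): fills=none; bids=[-] asks=[-]
After op 3 [order #2] limit_sell(price=99, qty=7): fills=none; bids=[-] asks=[#2:7@99]
After op 4 [order #3] limit_sell(price=103, qty=2): fills=none; bids=[-] asks=[#2:7@99 #3:2@103]
After op 5 [order #4] market_sell(qty=8): fills=none; bids=[-] asks=[#2:7@99 #3:2@103]
After op 6 [order #5] market_buy(qty=6): fills=#5x#2:6@99; bids=[-] asks=[#2:1@99 #3:2@103]
After op 7 [order #6] market_buy(qty=5): fills=#6x#2:1@99 #6x#3:2@103; bids=[-] asks=[-]
After op 8 [order #7] limit_sell(price=99, qty=5): fills=none; bids=[-] asks=[#7:5@99]

Answer: bid=97 ask=-
bid=- ask=-
bid=- ask=99
bid=- ask=99
bid=- ask=99
bid=- ask=99
bid=- ask=-
bid=- ask=99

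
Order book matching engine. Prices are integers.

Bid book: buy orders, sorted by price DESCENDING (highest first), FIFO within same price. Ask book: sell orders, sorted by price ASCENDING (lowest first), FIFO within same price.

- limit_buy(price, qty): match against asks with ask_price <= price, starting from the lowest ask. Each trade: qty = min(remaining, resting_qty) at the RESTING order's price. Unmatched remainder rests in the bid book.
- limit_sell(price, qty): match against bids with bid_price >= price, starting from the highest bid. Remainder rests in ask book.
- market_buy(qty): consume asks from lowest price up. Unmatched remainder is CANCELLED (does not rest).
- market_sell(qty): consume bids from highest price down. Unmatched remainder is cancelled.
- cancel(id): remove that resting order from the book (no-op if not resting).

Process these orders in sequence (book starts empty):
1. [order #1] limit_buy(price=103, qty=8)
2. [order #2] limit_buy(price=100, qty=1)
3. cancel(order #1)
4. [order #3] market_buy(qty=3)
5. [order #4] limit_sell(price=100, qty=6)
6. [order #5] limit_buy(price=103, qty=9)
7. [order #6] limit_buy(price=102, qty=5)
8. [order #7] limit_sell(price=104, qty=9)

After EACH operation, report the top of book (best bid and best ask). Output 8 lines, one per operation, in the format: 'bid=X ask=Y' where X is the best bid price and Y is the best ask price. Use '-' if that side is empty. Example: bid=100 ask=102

Answer: bid=103 ask=-
bid=103 ask=-
bid=100 ask=-
bid=100 ask=-
bid=- ask=100
bid=103 ask=-
bid=103 ask=-
bid=103 ask=104

Derivation:
After op 1 [order #1] limit_buy(price=103, qty=8): fills=none; bids=[#1:8@103] asks=[-]
After op 2 [order #2] limit_buy(price=100, qty=1): fills=none; bids=[#1:8@103 #2:1@100] asks=[-]
After op 3 cancel(order #1): fills=none; bids=[#2:1@100] asks=[-]
After op 4 [order #3] market_buy(qty=3): fills=none; bids=[#2:1@100] asks=[-]
After op 5 [order #4] limit_sell(price=100, qty=6): fills=#2x#4:1@100; bids=[-] asks=[#4:5@100]
After op 6 [order #5] limit_buy(price=103, qty=9): fills=#5x#4:5@100; bids=[#5:4@103] asks=[-]
After op 7 [order #6] limit_buy(price=102, qty=5): fills=none; bids=[#5:4@103 #6:5@102] asks=[-]
After op 8 [order #7] limit_sell(price=104, qty=9): fills=none; bids=[#5:4@103 #6:5@102] asks=[#7:9@104]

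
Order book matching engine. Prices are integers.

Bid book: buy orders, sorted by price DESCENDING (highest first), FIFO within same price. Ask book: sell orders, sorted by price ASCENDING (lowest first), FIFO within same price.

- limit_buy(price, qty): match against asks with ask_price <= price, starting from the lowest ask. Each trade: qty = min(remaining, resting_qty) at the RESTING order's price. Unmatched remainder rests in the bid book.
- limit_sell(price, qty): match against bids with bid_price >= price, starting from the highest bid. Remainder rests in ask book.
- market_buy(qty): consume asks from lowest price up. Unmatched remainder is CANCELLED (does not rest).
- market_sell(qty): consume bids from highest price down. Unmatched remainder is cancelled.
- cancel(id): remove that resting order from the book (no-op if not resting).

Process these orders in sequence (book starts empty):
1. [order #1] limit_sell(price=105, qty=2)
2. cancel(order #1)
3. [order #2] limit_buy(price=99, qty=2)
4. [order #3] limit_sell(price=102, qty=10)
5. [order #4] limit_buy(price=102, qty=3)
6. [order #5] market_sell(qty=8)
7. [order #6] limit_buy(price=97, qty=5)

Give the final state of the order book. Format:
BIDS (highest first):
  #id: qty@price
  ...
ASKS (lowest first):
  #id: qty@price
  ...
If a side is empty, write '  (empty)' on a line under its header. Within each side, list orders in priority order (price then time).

Answer: BIDS (highest first):
  #6: 5@97
ASKS (lowest first):
  #3: 7@102

Derivation:
After op 1 [order #1] limit_sell(price=105, qty=2): fills=none; bids=[-] asks=[#1:2@105]
After op 2 cancel(order #1): fills=none; bids=[-] asks=[-]
After op 3 [order #2] limit_buy(price=99, qty=2): fills=none; bids=[#2:2@99] asks=[-]
After op 4 [order #3] limit_sell(price=102, qty=10): fills=none; bids=[#2:2@99] asks=[#3:10@102]
After op 5 [order #4] limit_buy(price=102, qty=3): fills=#4x#3:3@102; bids=[#2:2@99] asks=[#3:7@102]
After op 6 [order #5] market_sell(qty=8): fills=#2x#5:2@99; bids=[-] asks=[#3:7@102]
After op 7 [order #6] limit_buy(price=97, qty=5): fills=none; bids=[#6:5@97] asks=[#3:7@102]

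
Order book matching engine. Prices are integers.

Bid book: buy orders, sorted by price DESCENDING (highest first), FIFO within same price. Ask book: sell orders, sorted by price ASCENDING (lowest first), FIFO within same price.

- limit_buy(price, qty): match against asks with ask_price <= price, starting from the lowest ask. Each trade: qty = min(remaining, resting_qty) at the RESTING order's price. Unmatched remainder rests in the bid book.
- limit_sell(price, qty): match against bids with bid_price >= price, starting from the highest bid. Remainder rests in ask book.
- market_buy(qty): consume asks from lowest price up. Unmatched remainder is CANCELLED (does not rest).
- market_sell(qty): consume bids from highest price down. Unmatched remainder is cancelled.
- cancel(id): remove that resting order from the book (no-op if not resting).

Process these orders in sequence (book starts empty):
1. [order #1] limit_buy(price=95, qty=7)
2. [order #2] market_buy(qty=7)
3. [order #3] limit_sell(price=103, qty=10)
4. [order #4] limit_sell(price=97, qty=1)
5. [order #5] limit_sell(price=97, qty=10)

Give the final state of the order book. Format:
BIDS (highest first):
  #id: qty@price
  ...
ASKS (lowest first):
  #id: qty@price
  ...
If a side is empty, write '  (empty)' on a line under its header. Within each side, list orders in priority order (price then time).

Answer: BIDS (highest first):
  #1: 7@95
ASKS (lowest first):
  #4: 1@97
  #5: 10@97
  #3: 10@103

Derivation:
After op 1 [order #1] limit_buy(price=95, qty=7): fills=none; bids=[#1:7@95] asks=[-]
After op 2 [order #2] market_buy(qty=7): fills=none; bids=[#1:7@95] asks=[-]
After op 3 [order #3] limit_sell(price=103, qty=10): fills=none; bids=[#1:7@95] asks=[#3:10@103]
After op 4 [order #4] limit_sell(price=97, qty=1): fills=none; bids=[#1:7@95] asks=[#4:1@97 #3:10@103]
After op 5 [order #5] limit_sell(price=97, qty=10): fills=none; bids=[#1:7@95] asks=[#4:1@97 #5:10@97 #3:10@103]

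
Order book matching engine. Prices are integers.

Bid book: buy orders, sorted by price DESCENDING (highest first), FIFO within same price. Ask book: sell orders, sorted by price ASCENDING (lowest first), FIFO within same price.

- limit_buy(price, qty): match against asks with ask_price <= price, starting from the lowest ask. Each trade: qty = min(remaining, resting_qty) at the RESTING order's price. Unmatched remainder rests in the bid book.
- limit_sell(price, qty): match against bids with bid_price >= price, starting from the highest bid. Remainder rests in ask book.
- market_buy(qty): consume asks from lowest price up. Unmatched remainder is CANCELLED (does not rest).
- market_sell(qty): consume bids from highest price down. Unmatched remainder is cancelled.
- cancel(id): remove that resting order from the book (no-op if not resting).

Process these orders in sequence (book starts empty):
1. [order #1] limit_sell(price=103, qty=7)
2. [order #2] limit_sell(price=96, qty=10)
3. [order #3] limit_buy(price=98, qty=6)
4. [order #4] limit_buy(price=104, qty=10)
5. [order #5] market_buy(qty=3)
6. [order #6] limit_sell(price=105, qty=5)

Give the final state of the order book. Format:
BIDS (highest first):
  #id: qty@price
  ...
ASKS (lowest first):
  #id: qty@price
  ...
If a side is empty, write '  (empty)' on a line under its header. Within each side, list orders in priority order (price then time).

Answer: BIDS (highest first):
  (empty)
ASKS (lowest first):
  #6: 5@105

Derivation:
After op 1 [order #1] limit_sell(price=103, qty=7): fills=none; bids=[-] asks=[#1:7@103]
After op 2 [order #2] limit_sell(price=96, qty=10): fills=none; bids=[-] asks=[#2:10@96 #1:7@103]
After op 3 [order #3] limit_buy(price=98, qty=6): fills=#3x#2:6@96; bids=[-] asks=[#2:4@96 #1:7@103]
After op 4 [order #4] limit_buy(price=104, qty=10): fills=#4x#2:4@96 #4x#1:6@103; bids=[-] asks=[#1:1@103]
After op 5 [order #5] market_buy(qty=3): fills=#5x#1:1@103; bids=[-] asks=[-]
After op 6 [order #6] limit_sell(price=105, qty=5): fills=none; bids=[-] asks=[#6:5@105]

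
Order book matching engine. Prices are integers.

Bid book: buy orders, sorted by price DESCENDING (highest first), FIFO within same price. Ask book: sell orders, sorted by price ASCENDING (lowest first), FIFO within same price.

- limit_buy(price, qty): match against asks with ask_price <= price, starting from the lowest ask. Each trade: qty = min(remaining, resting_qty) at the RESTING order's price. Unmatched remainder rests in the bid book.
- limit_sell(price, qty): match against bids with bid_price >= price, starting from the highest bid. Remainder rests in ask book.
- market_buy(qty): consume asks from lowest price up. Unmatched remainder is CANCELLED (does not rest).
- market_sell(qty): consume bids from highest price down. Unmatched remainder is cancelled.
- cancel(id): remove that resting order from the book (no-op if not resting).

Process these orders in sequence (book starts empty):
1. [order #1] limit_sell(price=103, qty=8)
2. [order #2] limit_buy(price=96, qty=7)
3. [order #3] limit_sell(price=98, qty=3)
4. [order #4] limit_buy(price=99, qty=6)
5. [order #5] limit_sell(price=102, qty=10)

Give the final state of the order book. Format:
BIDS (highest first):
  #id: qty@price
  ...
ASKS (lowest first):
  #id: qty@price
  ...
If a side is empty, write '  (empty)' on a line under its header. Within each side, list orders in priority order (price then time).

After op 1 [order #1] limit_sell(price=103, qty=8): fills=none; bids=[-] asks=[#1:8@103]
After op 2 [order #2] limit_buy(price=96, qty=7): fills=none; bids=[#2:7@96] asks=[#1:8@103]
After op 3 [order #3] limit_sell(price=98, qty=3): fills=none; bids=[#2:7@96] asks=[#3:3@98 #1:8@103]
After op 4 [order #4] limit_buy(price=99, qty=6): fills=#4x#3:3@98; bids=[#4:3@99 #2:7@96] asks=[#1:8@103]
After op 5 [order #5] limit_sell(price=102, qty=10): fills=none; bids=[#4:3@99 #2:7@96] asks=[#5:10@102 #1:8@103]

Answer: BIDS (highest first):
  #4: 3@99
  #2: 7@96
ASKS (lowest first):
  #5: 10@102
  #1: 8@103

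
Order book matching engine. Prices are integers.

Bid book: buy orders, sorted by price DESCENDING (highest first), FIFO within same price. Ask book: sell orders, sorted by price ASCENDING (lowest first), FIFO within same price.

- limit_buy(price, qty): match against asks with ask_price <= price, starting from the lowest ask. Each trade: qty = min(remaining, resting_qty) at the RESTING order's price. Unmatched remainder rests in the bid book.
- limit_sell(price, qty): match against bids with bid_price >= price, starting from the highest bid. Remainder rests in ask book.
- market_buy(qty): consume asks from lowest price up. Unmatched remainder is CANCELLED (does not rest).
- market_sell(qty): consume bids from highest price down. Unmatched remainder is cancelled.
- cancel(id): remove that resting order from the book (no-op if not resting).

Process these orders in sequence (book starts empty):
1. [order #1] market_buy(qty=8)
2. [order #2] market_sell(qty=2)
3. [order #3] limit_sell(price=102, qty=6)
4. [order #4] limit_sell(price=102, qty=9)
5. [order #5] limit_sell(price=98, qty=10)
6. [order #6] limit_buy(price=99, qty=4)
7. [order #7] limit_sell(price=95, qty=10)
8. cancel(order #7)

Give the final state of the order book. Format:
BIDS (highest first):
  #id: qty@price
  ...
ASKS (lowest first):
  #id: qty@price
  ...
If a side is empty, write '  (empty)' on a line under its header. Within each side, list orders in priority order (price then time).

Answer: BIDS (highest first):
  (empty)
ASKS (lowest first):
  #5: 6@98
  #3: 6@102
  #4: 9@102

Derivation:
After op 1 [order #1] market_buy(qty=8): fills=none; bids=[-] asks=[-]
After op 2 [order #2] market_sell(qty=2): fills=none; bids=[-] asks=[-]
After op 3 [order #3] limit_sell(price=102, qty=6): fills=none; bids=[-] asks=[#3:6@102]
After op 4 [order #4] limit_sell(price=102, qty=9): fills=none; bids=[-] asks=[#3:6@102 #4:9@102]
After op 5 [order #5] limit_sell(price=98, qty=10): fills=none; bids=[-] asks=[#5:10@98 #3:6@102 #4:9@102]
After op 6 [order #6] limit_buy(price=99, qty=4): fills=#6x#5:4@98; bids=[-] asks=[#5:6@98 #3:6@102 #4:9@102]
After op 7 [order #7] limit_sell(price=95, qty=10): fills=none; bids=[-] asks=[#7:10@95 #5:6@98 #3:6@102 #4:9@102]
After op 8 cancel(order #7): fills=none; bids=[-] asks=[#5:6@98 #3:6@102 #4:9@102]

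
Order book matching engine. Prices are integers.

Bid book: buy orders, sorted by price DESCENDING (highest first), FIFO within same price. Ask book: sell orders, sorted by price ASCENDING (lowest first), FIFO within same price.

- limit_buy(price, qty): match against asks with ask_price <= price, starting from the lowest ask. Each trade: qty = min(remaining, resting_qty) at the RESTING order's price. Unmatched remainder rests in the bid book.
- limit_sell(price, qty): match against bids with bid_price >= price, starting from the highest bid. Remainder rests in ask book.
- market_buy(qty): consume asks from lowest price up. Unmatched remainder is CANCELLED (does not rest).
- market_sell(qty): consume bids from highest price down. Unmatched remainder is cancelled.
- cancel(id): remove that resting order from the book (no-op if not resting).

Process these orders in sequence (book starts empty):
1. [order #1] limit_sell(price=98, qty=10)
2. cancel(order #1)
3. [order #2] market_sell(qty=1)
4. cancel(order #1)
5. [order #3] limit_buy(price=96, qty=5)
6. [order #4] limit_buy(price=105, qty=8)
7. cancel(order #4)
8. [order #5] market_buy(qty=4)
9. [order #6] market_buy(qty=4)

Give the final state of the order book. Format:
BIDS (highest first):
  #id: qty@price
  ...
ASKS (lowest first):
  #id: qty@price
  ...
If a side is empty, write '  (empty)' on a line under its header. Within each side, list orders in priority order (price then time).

Answer: BIDS (highest first):
  #3: 5@96
ASKS (lowest first):
  (empty)

Derivation:
After op 1 [order #1] limit_sell(price=98, qty=10): fills=none; bids=[-] asks=[#1:10@98]
After op 2 cancel(order #1): fills=none; bids=[-] asks=[-]
After op 3 [order #2] market_sell(qty=1): fills=none; bids=[-] asks=[-]
After op 4 cancel(order #1): fills=none; bids=[-] asks=[-]
After op 5 [order #3] limit_buy(price=96, qty=5): fills=none; bids=[#3:5@96] asks=[-]
After op 6 [order #4] limit_buy(price=105, qty=8): fills=none; bids=[#4:8@105 #3:5@96] asks=[-]
After op 7 cancel(order #4): fills=none; bids=[#3:5@96] asks=[-]
After op 8 [order #5] market_buy(qty=4): fills=none; bids=[#3:5@96] asks=[-]
After op 9 [order #6] market_buy(qty=4): fills=none; bids=[#3:5@96] asks=[-]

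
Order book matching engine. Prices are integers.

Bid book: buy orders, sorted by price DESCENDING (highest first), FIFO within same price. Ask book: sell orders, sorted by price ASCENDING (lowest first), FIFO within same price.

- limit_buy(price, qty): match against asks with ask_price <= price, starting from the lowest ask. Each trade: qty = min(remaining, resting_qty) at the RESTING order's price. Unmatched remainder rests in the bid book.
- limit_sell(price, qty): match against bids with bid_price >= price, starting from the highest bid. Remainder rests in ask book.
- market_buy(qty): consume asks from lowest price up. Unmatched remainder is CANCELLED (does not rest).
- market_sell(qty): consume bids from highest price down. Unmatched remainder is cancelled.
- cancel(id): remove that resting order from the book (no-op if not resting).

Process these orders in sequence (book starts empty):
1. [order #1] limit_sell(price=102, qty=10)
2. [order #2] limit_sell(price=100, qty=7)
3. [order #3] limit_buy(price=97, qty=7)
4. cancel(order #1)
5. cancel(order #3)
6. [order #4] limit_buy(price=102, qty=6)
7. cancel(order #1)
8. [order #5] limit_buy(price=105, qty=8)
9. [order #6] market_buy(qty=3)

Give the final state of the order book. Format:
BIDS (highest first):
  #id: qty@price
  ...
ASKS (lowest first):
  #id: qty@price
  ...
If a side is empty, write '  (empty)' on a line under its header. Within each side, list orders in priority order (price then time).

After op 1 [order #1] limit_sell(price=102, qty=10): fills=none; bids=[-] asks=[#1:10@102]
After op 2 [order #2] limit_sell(price=100, qty=7): fills=none; bids=[-] asks=[#2:7@100 #1:10@102]
After op 3 [order #3] limit_buy(price=97, qty=7): fills=none; bids=[#3:7@97] asks=[#2:7@100 #1:10@102]
After op 4 cancel(order #1): fills=none; bids=[#3:7@97] asks=[#2:7@100]
After op 5 cancel(order #3): fills=none; bids=[-] asks=[#2:7@100]
After op 6 [order #4] limit_buy(price=102, qty=6): fills=#4x#2:6@100; bids=[-] asks=[#2:1@100]
After op 7 cancel(order #1): fills=none; bids=[-] asks=[#2:1@100]
After op 8 [order #5] limit_buy(price=105, qty=8): fills=#5x#2:1@100; bids=[#5:7@105] asks=[-]
After op 9 [order #6] market_buy(qty=3): fills=none; bids=[#5:7@105] asks=[-]

Answer: BIDS (highest first):
  #5: 7@105
ASKS (lowest first):
  (empty)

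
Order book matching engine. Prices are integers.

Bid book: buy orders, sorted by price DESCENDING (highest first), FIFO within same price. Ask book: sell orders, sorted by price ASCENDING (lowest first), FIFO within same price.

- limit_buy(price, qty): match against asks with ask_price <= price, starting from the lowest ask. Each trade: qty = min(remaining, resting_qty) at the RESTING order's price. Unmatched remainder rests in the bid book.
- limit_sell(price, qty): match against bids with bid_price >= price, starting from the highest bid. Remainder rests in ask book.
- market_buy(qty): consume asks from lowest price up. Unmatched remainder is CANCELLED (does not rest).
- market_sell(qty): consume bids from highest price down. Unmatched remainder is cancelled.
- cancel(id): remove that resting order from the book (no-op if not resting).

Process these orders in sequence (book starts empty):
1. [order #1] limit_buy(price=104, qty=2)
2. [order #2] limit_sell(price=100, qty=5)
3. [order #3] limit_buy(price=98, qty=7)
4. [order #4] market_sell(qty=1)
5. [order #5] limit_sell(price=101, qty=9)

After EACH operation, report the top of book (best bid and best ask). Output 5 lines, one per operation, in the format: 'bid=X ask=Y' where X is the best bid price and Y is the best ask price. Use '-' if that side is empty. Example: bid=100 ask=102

After op 1 [order #1] limit_buy(price=104, qty=2): fills=none; bids=[#1:2@104] asks=[-]
After op 2 [order #2] limit_sell(price=100, qty=5): fills=#1x#2:2@104; bids=[-] asks=[#2:3@100]
After op 3 [order #3] limit_buy(price=98, qty=7): fills=none; bids=[#3:7@98] asks=[#2:3@100]
After op 4 [order #4] market_sell(qty=1): fills=#3x#4:1@98; bids=[#3:6@98] asks=[#2:3@100]
After op 5 [order #5] limit_sell(price=101, qty=9): fills=none; bids=[#3:6@98] asks=[#2:3@100 #5:9@101]

Answer: bid=104 ask=-
bid=- ask=100
bid=98 ask=100
bid=98 ask=100
bid=98 ask=100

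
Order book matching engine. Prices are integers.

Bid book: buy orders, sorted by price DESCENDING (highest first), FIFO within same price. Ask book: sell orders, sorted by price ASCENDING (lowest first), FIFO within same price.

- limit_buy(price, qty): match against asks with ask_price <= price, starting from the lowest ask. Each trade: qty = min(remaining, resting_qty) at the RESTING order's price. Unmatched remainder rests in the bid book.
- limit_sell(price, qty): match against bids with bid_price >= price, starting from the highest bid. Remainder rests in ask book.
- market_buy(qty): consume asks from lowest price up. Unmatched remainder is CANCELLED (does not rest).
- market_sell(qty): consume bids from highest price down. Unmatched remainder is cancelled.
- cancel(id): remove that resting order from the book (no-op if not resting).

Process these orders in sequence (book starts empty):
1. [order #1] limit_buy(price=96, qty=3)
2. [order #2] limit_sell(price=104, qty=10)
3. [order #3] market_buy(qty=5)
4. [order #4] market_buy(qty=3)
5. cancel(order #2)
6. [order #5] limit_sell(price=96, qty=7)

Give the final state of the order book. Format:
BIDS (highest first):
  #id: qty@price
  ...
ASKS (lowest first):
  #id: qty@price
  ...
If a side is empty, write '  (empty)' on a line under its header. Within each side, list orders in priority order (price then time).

Answer: BIDS (highest first):
  (empty)
ASKS (lowest first):
  #5: 4@96

Derivation:
After op 1 [order #1] limit_buy(price=96, qty=3): fills=none; bids=[#1:3@96] asks=[-]
After op 2 [order #2] limit_sell(price=104, qty=10): fills=none; bids=[#1:3@96] asks=[#2:10@104]
After op 3 [order #3] market_buy(qty=5): fills=#3x#2:5@104; bids=[#1:3@96] asks=[#2:5@104]
After op 4 [order #4] market_buy(qty=3): fills=#4x#2:3@104; bids=[#1:3@96] asks=[#2:2@104]
After op 5 cancel(order #2): fills=none; bids=[#1:3@96] asks=[-]
After op 6 [order #5] limit_sell(price=96, qty=7): fills=#1x#5:3@96; bids=[-] asks=[#5:4@96]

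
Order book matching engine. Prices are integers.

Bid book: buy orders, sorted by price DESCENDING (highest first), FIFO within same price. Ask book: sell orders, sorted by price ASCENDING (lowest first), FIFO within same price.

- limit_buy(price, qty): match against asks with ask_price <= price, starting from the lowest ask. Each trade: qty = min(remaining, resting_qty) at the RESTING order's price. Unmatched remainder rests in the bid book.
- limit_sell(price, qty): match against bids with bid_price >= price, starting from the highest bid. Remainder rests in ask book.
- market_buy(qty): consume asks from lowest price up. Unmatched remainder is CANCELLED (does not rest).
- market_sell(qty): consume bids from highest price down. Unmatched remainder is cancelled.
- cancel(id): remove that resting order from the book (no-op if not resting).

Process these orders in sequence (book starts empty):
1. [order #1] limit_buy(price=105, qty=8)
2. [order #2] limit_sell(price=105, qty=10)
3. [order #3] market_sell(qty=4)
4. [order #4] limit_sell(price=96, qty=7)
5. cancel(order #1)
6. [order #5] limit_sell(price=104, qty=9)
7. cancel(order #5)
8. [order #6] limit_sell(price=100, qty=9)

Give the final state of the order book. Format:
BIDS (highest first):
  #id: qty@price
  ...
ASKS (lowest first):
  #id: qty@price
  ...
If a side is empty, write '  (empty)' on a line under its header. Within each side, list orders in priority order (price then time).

Answer: BIDS (highest first):
  (empty)
ASKS (lowest first):
  #4: 7@96
  #6: 9@100
  #2: 2@105

Derivation:
After op 1 [order #1] limit_buy(price=105, qty=8): fills=none; bids=[#1:8@105] asks=[-]
After op 2 [order #2] limit_sell(price=105, qty=10): fills=#1x#2:8@105; bids=[-] asks=[#2:2@105]
After op 3 [order #3] market_sell(qty=4): fills=none; bids=[-] asks=[#2:2@105]
After op 4 [order #4] limit_sell(price=96, qty=7): fills=none; bids=[-] asks=[#4:7@96 #2:2@105]
After op 5 cancel(order #1): fills=none; bids=[-] asks=[#4:7@96 #2:2@105]
After op 6 [order #5] limit_sell(price=104, qty=9): fills=none; bids=[-] asks=[#4:7@96 #5:9@104 #2:2@105]
After op 7 cancel(order #5): fills=none; bids=[-] asks=[#4:7@96 #2:2@105]
After op 8 [order #6] limit_sell(price=100, qty=9): fills=none; bids=[-] asks=[#4:7@96 #6:9@100 #2:2@105]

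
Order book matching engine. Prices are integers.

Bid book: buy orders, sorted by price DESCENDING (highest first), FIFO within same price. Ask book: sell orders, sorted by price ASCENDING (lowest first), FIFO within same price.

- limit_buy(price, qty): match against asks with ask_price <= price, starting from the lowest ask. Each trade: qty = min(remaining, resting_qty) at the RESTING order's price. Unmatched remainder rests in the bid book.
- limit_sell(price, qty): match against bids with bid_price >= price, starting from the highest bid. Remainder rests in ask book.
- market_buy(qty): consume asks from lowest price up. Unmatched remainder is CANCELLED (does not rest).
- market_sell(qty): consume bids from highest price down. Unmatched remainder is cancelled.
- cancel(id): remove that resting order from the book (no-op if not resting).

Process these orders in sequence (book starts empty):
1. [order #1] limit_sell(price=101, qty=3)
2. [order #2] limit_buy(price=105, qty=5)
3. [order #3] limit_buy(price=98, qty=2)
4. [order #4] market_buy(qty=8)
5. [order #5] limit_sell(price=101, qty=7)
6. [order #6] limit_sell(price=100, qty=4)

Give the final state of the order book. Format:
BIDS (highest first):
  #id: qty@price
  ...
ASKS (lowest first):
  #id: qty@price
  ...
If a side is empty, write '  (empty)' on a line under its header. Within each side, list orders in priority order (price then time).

Answer: BIDS (highest first):
  #3: 2@98
ASKS (lowest first):
  #6: 4@100
  #5: 5@101

Derivation:
After op 1 [order #1] limit_sell(price=101, qty=3): fills=none; bids=[-] asks=[#1:3@101]
After op 2 [order #2] limit_buy(price=105, qty=5): fills=#2x#1:3@101; bids=[#2:2@105] asks=[-]
After op 3 [order #3] limit_buy(price=98, qty=2): fills=none; bids=[#2:2@105 #3:2@98] asks=[-]
After op 4 [order #4] market_buy(qty=8): fills=none; bids=[#2:2@105 #3:2@98] asks=[-]
After op 5 [order #5] limit_sell(price=101, qty=7): fills=#2x#5:2@105; bids=[#3:2@98] asks=[#5:5@101]
After op 6 [order #6] limit_sell(price=100, qty=4): fills=none; bids=[#3:2@98] asks=[#6:4@100 #5:5@101]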